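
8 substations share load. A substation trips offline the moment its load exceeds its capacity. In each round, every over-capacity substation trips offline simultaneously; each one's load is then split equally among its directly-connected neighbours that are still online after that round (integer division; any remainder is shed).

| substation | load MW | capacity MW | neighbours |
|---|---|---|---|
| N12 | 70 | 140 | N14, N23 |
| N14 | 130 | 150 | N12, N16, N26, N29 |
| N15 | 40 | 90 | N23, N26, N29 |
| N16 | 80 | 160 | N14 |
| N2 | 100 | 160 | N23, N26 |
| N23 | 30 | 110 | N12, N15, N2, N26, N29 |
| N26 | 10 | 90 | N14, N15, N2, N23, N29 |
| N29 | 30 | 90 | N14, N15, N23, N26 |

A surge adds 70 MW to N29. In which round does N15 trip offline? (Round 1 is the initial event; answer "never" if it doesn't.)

never

Round 1 — N29 at 100 > 90. N29 trips offline.
  N29 sheds 100 MW to N14, N15, N23, N26: 25 each.
    N14: 130+25 = 155 > 150
    N15: 40+25 = 65 ≤ 90
    N23: 30+25 = 55 ≤ 110
    N26: 10+25 = 35 ≤ 90
Round 2 — N14 trips offline.
  N14 sheds 155 MW to N12, N16, N26: 51 each (2 lost).
    N12: 70+51 = 121 ≤ 140
    N16: 80+51 = 131 ≤ 160
    N26: 35+51 = 86 ≤ 90
No further trips.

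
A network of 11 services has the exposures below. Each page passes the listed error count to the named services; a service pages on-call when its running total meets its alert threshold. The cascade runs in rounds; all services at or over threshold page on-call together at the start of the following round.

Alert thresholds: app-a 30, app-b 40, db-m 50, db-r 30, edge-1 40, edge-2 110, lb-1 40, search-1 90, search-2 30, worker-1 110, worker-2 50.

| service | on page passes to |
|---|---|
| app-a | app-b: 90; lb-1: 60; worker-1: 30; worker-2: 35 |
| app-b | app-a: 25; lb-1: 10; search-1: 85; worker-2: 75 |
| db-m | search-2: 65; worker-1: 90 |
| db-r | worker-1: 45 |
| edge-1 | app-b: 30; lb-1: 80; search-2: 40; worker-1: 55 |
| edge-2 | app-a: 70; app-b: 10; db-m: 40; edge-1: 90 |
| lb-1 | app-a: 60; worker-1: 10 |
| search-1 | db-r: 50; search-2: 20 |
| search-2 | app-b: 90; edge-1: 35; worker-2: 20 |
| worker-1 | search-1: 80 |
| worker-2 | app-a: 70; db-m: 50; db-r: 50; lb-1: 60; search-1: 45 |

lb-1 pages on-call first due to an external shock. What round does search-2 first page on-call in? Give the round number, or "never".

6

Round 1 — lb-1 pages on-call (initial).
  app-a: +60 → 60 ≥ 30
  worker-1: +10 → 10 < 110
Round 2 — app-a pages on-call.
  app-b: +90 → 90 ≥ 40
  worker-1: +30 → 40 < 110
  worker-2: +35 → 35 < 50
Round 3 — app-b pages on-call.
  search-1: +85 → 85 < 90
  worker-2: +75 → 110 ≥ 50
Round 4 — worker-2 pages on-call.
  db-m: +50 → 50 ≥ 50
  db-r: +50 → 50 ≥ 30
  search-1: +45 → 130 ≥ 90
Round 5 — db-m, db-r, search-1 page on-call.
  search-2: +65+20 → 85 ≥ 30
  worker-1: +90+45 → 175 ≥ 110
Round 6 — search-2, worker-1 page on-call.
  edge-1: +35 → 35 < 40
No further pages.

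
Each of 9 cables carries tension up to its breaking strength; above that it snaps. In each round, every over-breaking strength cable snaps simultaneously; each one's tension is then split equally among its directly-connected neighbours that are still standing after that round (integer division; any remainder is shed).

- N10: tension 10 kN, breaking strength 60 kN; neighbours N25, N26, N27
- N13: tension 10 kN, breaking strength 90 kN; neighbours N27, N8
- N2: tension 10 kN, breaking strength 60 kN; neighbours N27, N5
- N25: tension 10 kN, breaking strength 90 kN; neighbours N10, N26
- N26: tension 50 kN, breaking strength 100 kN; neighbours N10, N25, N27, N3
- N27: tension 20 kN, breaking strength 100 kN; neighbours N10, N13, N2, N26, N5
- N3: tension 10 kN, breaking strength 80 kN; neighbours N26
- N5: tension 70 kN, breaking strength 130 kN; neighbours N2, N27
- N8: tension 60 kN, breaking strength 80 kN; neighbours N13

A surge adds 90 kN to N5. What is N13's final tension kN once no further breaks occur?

Round 1 — N5 at 160 > 130. N5 snaps.
  N5 sheds 160 kN to N2, N27: 80 each.
    N2: 10+80 = 90 > 60
    N27: 20+80 = 100 ≤ 100
Round 2 — N2 snaps.
  N2 sheds 90 kN to N27: 90 each.
    N27: 100+90 = 190 > 100
Round 3 — N27 snaps.
  N27 sheds 190 kN to N10, N13, N26: 63 each (1 lost).
    N10: 10+63 = 73 > 60
    N13: 10+63 = 73 ≤ 90
    N26: 50+63 = 113 > 100
Round 4 — N10, N26 snap.
  N10 sheds 73 kN to N25: 73 each.
    N25: 10+73 = 83 ≤ 90
  N26 sheds 113 kN to N25, N3: 56 each (1 lost).
    N25: 83+56 = 139 > 90
    N3: 10+56 = 66 ≤ 80
Round 5 — N25 snaps.
  N25 sheds 139 kN: no online neighbours, lost.
No further breaks.

73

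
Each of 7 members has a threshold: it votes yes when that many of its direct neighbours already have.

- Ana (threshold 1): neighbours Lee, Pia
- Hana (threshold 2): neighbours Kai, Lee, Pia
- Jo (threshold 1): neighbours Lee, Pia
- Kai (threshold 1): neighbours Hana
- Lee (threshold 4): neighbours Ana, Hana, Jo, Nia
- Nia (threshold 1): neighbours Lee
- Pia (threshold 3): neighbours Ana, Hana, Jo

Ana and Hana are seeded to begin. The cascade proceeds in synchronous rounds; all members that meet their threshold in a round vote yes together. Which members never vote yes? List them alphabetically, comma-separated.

Round 1 — Ana, Hana vote yes (initial).
Round 2 — checking thresholds:
  Kai: 1 of 1 neighbours ≥ 1, votes yes.
  Lee: 2 of 4 neighbours < 4, not yet.
  Pia: 2 of 3 neighbours < 3, not yet.
Round 3 — no new yes votes; cascade stops.

Jo, Lee, Nia, Pia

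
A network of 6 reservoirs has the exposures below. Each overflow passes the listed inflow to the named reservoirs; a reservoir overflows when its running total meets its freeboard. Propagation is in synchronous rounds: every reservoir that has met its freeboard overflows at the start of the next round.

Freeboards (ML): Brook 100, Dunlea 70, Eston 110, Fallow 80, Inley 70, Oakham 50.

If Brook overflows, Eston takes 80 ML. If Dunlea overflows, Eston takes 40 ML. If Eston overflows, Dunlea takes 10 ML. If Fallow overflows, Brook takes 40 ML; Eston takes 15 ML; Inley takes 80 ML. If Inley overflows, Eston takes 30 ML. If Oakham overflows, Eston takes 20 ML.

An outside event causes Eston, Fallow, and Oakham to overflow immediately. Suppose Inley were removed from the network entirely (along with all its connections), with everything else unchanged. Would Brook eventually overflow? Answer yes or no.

With Inley removed:
Round 1 — Eston, Fallow, Oakham overflow (initial).
  Brook: +40 → 40 < 100
  Dunlea: +10 → 10 < 70
No further overflows.

no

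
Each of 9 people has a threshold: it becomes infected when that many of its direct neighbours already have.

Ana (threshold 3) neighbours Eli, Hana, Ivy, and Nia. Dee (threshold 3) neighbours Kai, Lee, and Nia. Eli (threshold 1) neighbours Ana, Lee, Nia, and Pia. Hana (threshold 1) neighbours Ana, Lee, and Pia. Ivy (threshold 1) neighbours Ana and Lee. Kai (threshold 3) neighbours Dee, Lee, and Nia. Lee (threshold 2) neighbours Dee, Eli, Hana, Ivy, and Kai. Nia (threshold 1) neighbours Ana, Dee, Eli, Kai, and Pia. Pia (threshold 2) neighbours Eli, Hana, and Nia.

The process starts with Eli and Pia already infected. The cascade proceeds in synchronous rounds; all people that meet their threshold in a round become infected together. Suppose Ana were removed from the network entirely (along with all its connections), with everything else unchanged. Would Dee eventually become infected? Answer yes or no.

With Ana removed:
Round 1 — Eli, Pia become infected (initial).
Round 2 — checking thresholds:
  Hana: 1 of 2 neighbours ≥ 1, becomes infected.
  Lee: 1 of 5 neighbours < 2, not yet.
  Nia: 2 of 4 neighbours ≥ 1, becomes infected.
Round 3 — checking thresholds:
  Dee: 1 of 3 neighbours < 3, not yet.
  Kai: 1 of 3 neighbours < 3, not yet.
  Lee: 2 of 5 neighbours ≥ 2, becomes infected.
Round 4 — checking thresholds:
  Dee: 2 of 3 neighbours < 3, not yet.
  Ivy: 1 of 1 neighbours ≥ 1, becomes infected.
  Kai: 2 of 3 neighbours < 3, not yet.
Round 5 — no new infections; cascade stops.

no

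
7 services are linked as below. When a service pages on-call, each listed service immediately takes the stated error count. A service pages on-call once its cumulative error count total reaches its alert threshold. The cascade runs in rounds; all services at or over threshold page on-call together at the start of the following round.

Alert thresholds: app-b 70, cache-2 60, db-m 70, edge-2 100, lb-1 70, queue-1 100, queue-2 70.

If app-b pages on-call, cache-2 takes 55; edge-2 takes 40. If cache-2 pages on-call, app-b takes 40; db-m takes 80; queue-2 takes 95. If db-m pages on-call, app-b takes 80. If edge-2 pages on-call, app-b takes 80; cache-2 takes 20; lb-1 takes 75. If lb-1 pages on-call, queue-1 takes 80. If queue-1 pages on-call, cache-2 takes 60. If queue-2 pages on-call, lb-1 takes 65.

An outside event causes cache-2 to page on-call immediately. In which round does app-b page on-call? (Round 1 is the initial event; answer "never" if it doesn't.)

3

Round 1 — cache-2 pages on-call (initial).
  app-b: +40 → 40 < 70
  db-m: +80 → 80 ≥ 70
  queue-2: +95 → 95 ≥ 70
Round 2 — db-m, queue-2 page on-call.
  app-b: +80 → 120 ≥ 70
  lb-1: +65 → 65 < 70
Round 3 — app-b pages on-call.
  edge-2: +40 → 40 < 100
No further pages.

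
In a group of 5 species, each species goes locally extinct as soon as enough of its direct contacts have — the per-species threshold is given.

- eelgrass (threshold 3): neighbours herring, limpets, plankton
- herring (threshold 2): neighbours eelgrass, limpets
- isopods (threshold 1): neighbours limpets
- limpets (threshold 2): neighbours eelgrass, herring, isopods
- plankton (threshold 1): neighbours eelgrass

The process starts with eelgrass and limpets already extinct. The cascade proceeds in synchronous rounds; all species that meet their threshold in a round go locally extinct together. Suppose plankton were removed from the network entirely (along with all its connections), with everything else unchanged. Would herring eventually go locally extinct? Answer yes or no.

yes

With plankton removed:
Round 1 — eelgrass, limpets go locally extinct (initial).
Round 2 — checking thresholds:
  herring: 2 of 2 neighbours ≥ 2, goes locally extinct.
  isopods: 1 of 1 neighbours ≥ 1, goes locally extinct.
Round 3 — no new extinctions; cascade stops.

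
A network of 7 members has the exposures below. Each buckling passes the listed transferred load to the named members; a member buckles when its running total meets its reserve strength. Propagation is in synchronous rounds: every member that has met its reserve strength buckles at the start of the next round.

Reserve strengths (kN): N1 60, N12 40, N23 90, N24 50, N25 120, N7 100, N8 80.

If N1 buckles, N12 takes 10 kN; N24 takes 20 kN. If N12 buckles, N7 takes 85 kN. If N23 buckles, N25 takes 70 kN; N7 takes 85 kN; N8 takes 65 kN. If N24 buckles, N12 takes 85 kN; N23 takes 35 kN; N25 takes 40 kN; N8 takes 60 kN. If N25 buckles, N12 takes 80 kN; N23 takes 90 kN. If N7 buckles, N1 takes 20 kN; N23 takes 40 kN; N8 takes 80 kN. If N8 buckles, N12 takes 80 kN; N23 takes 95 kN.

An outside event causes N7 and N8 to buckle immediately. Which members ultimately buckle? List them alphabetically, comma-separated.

Round 1 — N7, N8 buckle (initial).
  N1: +20 → 20 < 60
  N12: +80 → 80 ≥ 40
  N23: +40+95 → 135 ≥ 90
Round 2 — N12, N23 buckle.
  N25: +70 → 70 < 120
No further bucklings.

N12, N23, N7, N8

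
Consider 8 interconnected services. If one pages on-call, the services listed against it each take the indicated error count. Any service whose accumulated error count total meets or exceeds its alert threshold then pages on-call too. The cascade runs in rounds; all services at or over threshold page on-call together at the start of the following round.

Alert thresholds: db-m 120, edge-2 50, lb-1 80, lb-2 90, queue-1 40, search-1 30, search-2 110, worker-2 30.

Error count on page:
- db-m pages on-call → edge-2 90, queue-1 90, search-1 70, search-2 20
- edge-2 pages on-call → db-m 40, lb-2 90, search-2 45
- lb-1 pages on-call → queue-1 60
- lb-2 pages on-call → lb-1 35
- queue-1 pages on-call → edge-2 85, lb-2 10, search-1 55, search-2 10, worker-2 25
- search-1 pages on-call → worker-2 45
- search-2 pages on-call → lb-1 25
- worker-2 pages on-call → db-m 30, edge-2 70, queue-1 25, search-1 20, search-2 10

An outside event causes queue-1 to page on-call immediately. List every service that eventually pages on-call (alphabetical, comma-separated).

edge-2, lb-2, queue-1, search-1, worker-2

Round 1 — queue-1 pages on-call (initial).
  edge-2: +85 → 85 ≥ 50
  lb-2: +10 → 10 < 90
  search-1: +55 → 55 ≥ 30
  search-2: +10 → 10 < 110
  worker-2: +25 → 25 < 30
Round 2 — edge-2, search-1 page on-call.
  db-m: +40 → 40 < 120
  lb-2: +90 → 100 ≥ 90
  search-2: +45 → 55 < 110
  worker-2: +45 → 70 ≥ 30
Round 3 — lb-2, worker-2 page on-call.
  db-m: +30 → 70 < 120
  lb-1: +35 → 35 < 80
  search-2: +10 → 65 < 110
No further pages.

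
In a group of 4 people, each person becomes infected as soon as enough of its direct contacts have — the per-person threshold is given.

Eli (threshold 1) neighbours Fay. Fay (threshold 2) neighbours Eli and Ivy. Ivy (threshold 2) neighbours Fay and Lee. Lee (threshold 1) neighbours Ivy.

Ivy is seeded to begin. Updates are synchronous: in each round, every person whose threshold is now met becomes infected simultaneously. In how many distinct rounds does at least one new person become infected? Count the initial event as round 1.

Round 1 — Ivy becomes infected (initial).
Round 2 — checking thresholds:
  Fay: 1 of 2 neighbours < 2, holds.
  Lee: 1 of 1 neighbours ≥ 1, becomes infected.
Round 3 — no new infections; cascade stops.

2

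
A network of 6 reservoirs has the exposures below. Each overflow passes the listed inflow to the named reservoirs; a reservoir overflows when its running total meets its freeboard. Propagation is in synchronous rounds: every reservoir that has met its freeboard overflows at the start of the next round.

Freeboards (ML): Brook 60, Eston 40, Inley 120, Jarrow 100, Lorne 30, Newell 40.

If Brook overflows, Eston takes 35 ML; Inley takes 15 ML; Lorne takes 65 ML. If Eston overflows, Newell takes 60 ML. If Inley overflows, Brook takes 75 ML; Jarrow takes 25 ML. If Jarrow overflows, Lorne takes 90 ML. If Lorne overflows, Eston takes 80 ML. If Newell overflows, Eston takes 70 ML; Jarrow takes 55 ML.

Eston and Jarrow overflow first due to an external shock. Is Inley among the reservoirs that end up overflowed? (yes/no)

no

Round 1 — Eston, Jarrow overflow (initial).
  Lorne: +90 → 90 ≥ 30
  Newell: +60 → 60 ≥ 40
Round 2 — Lorne, Newell overflow.
No further overflows.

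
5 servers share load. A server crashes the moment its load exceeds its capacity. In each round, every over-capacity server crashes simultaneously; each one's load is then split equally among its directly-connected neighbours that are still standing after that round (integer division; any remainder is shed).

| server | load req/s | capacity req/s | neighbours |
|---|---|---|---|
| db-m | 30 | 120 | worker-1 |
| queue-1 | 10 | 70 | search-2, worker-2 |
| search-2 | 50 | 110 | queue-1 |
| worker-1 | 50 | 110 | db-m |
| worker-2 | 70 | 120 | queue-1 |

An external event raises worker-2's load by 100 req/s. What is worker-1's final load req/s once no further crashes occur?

Round 1 — worker-2 at 170 > 120. worker-2 crashes.
  worker-2 sheds 170 req/s to queue-1: 170 each.
    queue-1: 10+170 = 180 > 70
Round 2 — queue-1 crashes.
  queue-1 sheds 180 req/s to search-2: 180 each.
    search-2: 50+180 = 230 > 110
Round 3 — search-2 crashes.
  search-2 sheds 230 req/s: no online neighbours, lost.
No further crashes.

50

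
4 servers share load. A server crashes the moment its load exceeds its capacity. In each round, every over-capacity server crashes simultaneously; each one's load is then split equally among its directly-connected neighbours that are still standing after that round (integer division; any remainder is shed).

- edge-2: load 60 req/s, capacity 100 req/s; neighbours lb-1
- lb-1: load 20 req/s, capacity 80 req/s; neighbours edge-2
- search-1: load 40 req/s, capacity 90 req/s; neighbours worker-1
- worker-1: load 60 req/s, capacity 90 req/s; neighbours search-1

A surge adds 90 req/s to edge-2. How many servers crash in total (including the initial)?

2

Round 1 — edge-2 at 150 > 100. edge-2 crashes.
  edge-2 sheds 150 req/s to lb-1: 150 each.
    lb-1: 20+150 = 170 > 80
Round 2 — lb-1 crashes.
  lb-1 sheds 170 req/s: no online neighbours, lost.
No further crashes.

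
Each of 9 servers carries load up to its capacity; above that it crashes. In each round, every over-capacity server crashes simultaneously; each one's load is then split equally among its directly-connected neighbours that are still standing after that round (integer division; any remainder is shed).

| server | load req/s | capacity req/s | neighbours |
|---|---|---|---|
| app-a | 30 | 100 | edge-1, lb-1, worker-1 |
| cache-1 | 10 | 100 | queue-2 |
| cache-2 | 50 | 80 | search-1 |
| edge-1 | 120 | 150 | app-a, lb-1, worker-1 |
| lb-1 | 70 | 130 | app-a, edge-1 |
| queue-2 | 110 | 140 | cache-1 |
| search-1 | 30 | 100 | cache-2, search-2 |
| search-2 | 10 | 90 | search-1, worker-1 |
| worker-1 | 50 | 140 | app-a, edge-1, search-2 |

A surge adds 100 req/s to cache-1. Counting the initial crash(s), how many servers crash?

2

Round 1 — cache-1 at 110 > 100. cache-1 crashes.
  cache-1 sheds 110 req/s to queue-2: 110 each.
    queue-2: 110+110 = 220 > 140
Round 2 — queue-2 crashes.
  queue-2 sheds 220 req/s: no online neighbours, lost.
No further crashes.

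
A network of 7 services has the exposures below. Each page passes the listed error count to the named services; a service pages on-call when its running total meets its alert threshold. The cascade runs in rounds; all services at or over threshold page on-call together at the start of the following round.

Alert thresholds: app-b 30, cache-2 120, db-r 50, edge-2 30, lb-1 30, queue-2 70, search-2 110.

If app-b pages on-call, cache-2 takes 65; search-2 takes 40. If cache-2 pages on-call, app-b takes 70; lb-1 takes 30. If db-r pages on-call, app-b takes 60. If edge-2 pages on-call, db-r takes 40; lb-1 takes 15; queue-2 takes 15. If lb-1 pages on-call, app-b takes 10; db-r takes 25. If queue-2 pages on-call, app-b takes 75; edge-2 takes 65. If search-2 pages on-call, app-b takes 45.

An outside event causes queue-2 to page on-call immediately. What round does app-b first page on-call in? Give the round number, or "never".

Round 1 — queue-2 pages on-call (initial).
  app-b: +75 → 75 ≥ 30
  edge-2: +65 → 65 ≥ 30
Round 2 — app-b, edge-2 page on-call.
  cache-2: +65 → 65 < 120
  db-r: +40 → 40 < 50
  lb-1: +15 → 15 < 30
  search-2: +40 → 40 < 110
No further pages.

2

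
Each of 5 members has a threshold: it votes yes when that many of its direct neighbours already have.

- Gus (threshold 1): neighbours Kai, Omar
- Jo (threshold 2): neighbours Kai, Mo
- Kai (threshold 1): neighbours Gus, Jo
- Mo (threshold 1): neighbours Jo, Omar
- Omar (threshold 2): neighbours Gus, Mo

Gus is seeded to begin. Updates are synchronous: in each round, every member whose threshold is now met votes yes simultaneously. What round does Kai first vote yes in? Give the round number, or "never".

Round 1 — Gus votes yes (initial).
Round 2 — checking thresholds:
  Kai: 1 of 2 neighbours ≥ 1, votes yes.
  Omar: 1 of 2 neighbours < 2, not yet.
Round 3 — no new yes votes; cascade stops.

2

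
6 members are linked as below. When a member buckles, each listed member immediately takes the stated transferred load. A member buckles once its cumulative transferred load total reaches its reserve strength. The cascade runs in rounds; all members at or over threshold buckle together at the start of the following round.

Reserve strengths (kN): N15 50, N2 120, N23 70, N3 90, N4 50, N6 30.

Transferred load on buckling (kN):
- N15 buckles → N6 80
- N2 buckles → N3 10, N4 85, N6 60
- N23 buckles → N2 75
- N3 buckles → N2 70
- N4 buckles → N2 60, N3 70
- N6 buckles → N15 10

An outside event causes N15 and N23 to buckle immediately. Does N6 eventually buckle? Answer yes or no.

yes

Round 1 — N15, N23 buckle (initial).
  N2: +75 → 75 < 120
  N6: +80 → 80 ≥ 30
Round 2 — N6 buckles.
No further bucklings.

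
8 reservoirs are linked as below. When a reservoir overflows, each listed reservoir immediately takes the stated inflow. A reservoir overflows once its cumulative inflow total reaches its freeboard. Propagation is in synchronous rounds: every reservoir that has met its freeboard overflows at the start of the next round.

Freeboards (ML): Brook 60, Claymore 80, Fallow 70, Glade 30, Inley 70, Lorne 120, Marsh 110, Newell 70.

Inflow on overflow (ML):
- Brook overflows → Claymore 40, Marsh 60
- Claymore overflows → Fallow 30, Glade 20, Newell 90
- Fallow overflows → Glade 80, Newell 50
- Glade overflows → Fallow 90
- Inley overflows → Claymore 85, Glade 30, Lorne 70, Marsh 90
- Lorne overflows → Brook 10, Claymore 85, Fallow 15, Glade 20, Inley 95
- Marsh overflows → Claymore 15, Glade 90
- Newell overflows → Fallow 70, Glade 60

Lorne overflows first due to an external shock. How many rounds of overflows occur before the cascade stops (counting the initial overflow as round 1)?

4

Round 1 — Lorne overflows (initial).
  Brook: +10 → 10 < 60
  Claymore: +85 → 85 ≥ 80
  Fallow: +15 → 15 < 70
  Glade: +20 → 20 < 30
  Inley: +95 → 95 ≥ 70
Round 2 — Claymore, Inley overflow.
  Fallow: +30 → 45 < 70
  Glade: +20+30 → 70 ≥ 30
  Marsh: +90 → 90 < 110
  Newell: +90 → 90 ≥ 70
Round 3 — Glade, Newell overflow.
  Fallow: +90+70 → 205 ≥ 70
Round 4 — Fallow overflows.
No further overflows.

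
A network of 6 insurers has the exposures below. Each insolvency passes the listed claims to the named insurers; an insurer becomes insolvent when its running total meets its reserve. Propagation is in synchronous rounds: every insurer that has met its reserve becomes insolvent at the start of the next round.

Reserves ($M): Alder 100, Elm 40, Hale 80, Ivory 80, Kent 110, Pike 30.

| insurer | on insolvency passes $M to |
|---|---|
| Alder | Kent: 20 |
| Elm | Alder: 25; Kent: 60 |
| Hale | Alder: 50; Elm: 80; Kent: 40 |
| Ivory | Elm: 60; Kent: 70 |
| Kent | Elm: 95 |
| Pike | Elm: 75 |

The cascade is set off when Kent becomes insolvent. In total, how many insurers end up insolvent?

2

Round 1 — Kent becomes insolvent (initial).
  Elm: +95 → 95 ≥ 40
Round 2 — Elm becomes insolvent.
  Alder: +25 → 25 < 100
No further insolvencies.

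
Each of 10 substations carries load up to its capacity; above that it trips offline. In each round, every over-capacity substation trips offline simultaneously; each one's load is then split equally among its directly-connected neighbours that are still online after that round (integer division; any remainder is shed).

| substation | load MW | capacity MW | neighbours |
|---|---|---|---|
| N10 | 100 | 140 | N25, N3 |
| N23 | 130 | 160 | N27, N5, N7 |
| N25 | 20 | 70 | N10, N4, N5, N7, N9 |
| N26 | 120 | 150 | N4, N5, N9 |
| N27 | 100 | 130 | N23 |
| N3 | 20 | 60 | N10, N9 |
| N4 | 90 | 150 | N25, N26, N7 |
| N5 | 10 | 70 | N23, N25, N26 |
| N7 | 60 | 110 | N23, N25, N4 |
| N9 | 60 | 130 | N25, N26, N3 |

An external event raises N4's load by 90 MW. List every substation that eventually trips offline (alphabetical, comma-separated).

N10, N23, N25, N26, N27, N3, N4, N5, N7, N9

Round 1 — N4 at 180 > 150. N4 trips offline.
  N4 sheds 180 MW to N25, N26, N7: 60 each.
    N25: 20+60 = 80 > 70
    N26: 120+60 = 180 > 150
    N7: 60+60 = 120 > 110
Round 2 — N25, N26, N7 trip offline.
  N25 sheds 80 MW to N10, N5, N9: 26 each (2 lost).
    N10: 100+26 = 126 ≤ 140
    N5: 10+26 = 36 ≤ 70
    N9: 60+26 = 86 ≤ 130
  N26 sheds 180 MW to N5, N9: 90 each.
    N5: 36+90 = 126 > 70
    N9: 86+90 = 176 > 130
  N7 sheds 120 MW to N23: 120 each.
    N23: 130+120 = 250 > 160
Round 3 — N23, N5, N9 trip offline.
  N23 sheds 250 MW to N27: 250 each.
    N27: 100+250 = 350 > 130
  N5 sheds 126 MW: no online neighbours, lost.
  N9 sheds 176 MW to N3: 176 each.
    N3: 20+176 = 196 > 60
Round 4 — N27, N3 trip offline.
  N27 sheds 350 MW: no online neighbours, lost.
  N3 sheds 196 MW to N10: 196 each.
    N10: 126+196 = 322 > 140
Round 5 — N10 trips offline.
  N10 sheds 322 MW: no online neighbours, lost.
No further trips.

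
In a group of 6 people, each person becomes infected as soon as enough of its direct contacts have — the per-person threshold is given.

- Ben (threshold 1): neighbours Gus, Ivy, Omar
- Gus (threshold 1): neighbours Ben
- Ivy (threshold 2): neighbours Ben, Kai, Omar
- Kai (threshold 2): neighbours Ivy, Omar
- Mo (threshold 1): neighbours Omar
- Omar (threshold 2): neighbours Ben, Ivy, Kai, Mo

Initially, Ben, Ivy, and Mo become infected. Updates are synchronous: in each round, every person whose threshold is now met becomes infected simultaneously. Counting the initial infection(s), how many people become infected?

6

Round 1 — Ben, Ivy, Mo become infected (initial).
Round 2 — checking thresholds:
  Gus: 1 of 1 neighbours ≥ 1, becomes infected.
  Kai: 1 of 2 neighbours < 2, holds.
  Omar: 3 of 4 neighbours ≥ 2, becomes infected.
Round 3 — checking thresholds:
  Kai: 2 of 2 neighbours ≥ 2, becomes infected.
Round 4 — no new infections; cascade stops.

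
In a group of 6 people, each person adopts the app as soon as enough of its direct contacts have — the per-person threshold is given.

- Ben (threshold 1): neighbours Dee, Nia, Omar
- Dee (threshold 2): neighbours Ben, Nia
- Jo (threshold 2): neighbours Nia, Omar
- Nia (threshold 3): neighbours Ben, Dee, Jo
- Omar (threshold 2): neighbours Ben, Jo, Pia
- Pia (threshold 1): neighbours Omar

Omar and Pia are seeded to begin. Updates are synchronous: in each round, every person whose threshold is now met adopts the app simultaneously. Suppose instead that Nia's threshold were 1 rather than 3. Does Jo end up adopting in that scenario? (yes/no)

With Nia's threshold at 1:
Round 1 — Omar, Pia adopt the app (initial).
Round 2 — checking thresholds:
  Ben: 1 of 3 neighbours ≥ 1, adopts the app.
  Jo: 1 of 2 neighbours < 2, not yet.
Round 3 — checking thresholds:
  Dee: 1 of 2 neighbours < 2, not yet.
  Jo: 1 of 2 neighbours < 2, not yet.
  Nia: 1 of 3 neighbours ≥ 1, adopts the app.
Round 4 — checking thresholds:
  Dee: 2 of 2 neighbours ≥ 2, adopts the app.
  Jo: 2 of 2 neighbours ≥ 2, adopts the app.
Round 5 — no new adoptions; cascade stops.

yes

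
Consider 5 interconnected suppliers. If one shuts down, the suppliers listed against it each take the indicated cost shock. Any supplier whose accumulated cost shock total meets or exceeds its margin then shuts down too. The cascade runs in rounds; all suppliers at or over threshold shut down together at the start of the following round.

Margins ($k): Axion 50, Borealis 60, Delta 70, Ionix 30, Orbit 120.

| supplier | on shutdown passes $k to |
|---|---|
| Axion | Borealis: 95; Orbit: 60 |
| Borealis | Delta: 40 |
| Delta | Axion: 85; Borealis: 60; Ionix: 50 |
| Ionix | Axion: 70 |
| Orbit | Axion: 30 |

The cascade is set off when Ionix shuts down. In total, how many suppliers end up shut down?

Round 1 — Ionix shuts down (initial).
  Axion: +70 → 70 ≥ 50
Round 2 — Axion shuts down.
  Borealis: +95 → 95 ≥ 60
  Orbit: +60 → 60 < 120
Round 3 — Borealis shuts down.
  Delta: +40 → 40 < 70
No further shutdowns.

3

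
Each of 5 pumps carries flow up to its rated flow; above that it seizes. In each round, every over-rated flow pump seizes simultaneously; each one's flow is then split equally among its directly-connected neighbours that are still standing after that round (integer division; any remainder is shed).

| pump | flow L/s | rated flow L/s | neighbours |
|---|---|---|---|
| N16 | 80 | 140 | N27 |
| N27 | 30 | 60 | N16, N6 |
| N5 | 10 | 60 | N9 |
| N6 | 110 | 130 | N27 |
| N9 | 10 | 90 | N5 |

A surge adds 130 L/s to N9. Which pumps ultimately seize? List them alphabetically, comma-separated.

Round 1 — N9 at 140 > 90. N9 seizes.
  N9 sheds 140 L/s to N5: 140 each.
    N5: 10+140 = 150 > 60
Round 2 — N5 seizes.
  N5 sheds 150 L/s: no online neighbours, lost.
No further seizures.

N5, N9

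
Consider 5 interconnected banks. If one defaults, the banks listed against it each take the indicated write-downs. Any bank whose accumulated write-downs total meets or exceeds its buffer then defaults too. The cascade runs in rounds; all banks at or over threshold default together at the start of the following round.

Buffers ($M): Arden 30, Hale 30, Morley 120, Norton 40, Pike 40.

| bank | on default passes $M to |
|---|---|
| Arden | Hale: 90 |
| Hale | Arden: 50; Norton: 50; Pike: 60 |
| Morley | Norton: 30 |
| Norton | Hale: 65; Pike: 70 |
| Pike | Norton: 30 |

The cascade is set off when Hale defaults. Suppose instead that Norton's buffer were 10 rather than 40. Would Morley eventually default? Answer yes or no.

no

With Norton's buffer at 10:
Round 1 — Hale defaults (initial).
  Arden: +50 → 50 ≥ 30
  Norton: +50 → 50 ≥ 10
  Pike: +60 → 60 ≥ 40
Round 2 — Arden, Norton, Pike default.
No further defaults.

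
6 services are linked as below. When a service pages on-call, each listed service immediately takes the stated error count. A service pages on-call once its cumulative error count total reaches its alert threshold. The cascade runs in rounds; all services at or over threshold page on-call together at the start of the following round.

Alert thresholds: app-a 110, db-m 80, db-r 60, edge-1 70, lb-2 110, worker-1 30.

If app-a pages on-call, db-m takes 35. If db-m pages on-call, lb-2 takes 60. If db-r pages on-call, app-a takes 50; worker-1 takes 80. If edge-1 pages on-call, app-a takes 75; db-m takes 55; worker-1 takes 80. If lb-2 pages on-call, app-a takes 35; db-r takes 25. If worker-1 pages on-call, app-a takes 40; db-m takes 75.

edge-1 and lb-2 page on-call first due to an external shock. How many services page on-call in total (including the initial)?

5

Round 1 — edge-1, lb-2 page on-call (initial).
  app-a: +75+35 → 110 ≥ 110
  db-m: +55 → 55 < 80
  db-r: +25 → 25 < 60
  worker-1: +80 → 80 ≥ 30
Round 2 — app-a, worker-1 page on-call.
  db-m: +35+75 → 165 ≥ 80
Round 3 — db-m pages on-call.
No further pages.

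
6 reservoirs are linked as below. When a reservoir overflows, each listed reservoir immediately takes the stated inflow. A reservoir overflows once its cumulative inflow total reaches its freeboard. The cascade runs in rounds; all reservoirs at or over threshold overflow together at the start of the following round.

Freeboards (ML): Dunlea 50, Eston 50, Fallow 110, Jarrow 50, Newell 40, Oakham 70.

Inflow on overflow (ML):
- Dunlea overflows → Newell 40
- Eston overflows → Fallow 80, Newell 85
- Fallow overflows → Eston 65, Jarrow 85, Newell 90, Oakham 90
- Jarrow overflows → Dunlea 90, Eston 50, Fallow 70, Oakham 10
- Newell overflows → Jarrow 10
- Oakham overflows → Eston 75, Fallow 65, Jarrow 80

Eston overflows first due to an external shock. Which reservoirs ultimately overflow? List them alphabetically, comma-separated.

Eston, Newell

Round 1 — Eston overflows (initial).
  Fallow: +80 → 80 < 110
  Newell: +85 → 85 ≥ 40
Round 2 — Newell overflows.
  Jarrow: +10 → 10 < 50
No further overflows.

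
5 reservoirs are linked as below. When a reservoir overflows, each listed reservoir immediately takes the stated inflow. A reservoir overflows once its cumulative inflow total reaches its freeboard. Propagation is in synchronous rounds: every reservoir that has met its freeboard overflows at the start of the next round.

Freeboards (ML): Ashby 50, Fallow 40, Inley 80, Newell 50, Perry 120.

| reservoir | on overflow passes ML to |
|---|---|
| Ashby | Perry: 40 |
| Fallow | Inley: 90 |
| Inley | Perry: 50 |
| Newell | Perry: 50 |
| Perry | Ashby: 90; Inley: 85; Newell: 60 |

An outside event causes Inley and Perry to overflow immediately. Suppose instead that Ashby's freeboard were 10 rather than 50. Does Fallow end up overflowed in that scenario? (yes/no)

With Ashby's freeboard at 10:
Round 1 — Inley, Perry overflow (initial).
  Ashby: +90 → 90 ≥ 10
  Newell: +60 → 60 ≥ 50
Round 2 — Ashby, Newell overflow.
No further overflows.

no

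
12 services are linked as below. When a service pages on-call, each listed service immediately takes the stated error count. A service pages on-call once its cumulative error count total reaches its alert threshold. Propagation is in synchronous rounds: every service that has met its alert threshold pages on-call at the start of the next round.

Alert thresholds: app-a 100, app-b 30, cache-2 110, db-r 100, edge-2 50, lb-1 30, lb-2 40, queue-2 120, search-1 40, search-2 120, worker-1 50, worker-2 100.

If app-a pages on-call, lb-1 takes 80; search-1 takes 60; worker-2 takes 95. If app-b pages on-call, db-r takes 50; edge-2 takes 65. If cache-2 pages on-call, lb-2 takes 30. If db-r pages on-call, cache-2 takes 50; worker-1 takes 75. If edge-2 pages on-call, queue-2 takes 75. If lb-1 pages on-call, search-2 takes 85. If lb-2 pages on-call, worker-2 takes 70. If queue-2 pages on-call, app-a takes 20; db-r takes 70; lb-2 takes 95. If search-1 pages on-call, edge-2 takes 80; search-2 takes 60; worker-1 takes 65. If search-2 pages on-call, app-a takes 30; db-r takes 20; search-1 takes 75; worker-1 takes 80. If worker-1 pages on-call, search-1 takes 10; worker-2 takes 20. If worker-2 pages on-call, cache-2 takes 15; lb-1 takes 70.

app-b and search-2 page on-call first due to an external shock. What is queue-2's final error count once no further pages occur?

Round 1 — app-b, search-2 page on-call (initial).
  app-a: +30 → 30 < 100
  db-r: +50+20 → 70 < 100
  edge-2: +65 → 65 ≥ 50
  search-1: +75 → 75 ≥ 40
  worker-1: +80 → 80 ≥ 50
Round 2 — edge-2, search-1, worker-1 page on-call.
  queue-2: +75 → 75 < 120
  worker-2: +20 → 20 < 100
No further pages.

75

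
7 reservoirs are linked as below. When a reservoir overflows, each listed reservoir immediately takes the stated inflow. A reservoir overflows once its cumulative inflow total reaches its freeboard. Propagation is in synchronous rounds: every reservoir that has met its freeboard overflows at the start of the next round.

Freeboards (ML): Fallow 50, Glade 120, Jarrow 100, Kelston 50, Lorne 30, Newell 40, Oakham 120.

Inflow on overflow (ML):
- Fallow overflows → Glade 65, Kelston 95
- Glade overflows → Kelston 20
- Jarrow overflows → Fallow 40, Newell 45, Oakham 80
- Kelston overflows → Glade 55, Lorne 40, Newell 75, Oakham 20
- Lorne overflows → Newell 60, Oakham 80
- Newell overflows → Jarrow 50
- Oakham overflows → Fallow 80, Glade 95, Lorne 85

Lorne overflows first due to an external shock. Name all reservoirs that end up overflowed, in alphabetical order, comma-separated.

Lorne, Newell

Round 1 — Lorne overflows (initial).
  Newell: +60 → 60 ≥ 40
  Oakham: +80 → 80 < 120
Round 2 — Newell overflows.
  Jarrow: +50 → 50 < 100
No further overflows.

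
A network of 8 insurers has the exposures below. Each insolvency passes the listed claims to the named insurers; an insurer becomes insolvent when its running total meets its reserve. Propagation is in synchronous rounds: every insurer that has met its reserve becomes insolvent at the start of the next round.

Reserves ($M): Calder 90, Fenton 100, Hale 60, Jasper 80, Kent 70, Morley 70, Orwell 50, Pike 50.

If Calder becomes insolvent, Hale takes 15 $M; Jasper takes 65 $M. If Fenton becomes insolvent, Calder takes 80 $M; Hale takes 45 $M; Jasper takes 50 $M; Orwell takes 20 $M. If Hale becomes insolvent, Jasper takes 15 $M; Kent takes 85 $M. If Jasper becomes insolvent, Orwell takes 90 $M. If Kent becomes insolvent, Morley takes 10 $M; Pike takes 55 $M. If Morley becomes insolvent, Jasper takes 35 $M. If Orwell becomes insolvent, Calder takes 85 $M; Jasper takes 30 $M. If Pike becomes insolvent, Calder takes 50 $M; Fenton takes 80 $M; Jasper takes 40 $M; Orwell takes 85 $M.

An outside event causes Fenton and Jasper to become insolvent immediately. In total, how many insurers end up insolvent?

7

Round 1 — Fenton, Jasper become insolvent (initial).
  Calder: +80 → 80 < 90
  Hale: +45 → 45 < 60
  Orwell: +20+90 → 110 ≥ 50
Round 2 — Orwell becomes insolvent.
  Calder: +85 → 165 ≥ 90
Round 3 — Calder becomes insolvent.
  Hale: +15 → 60 ≥ 60
Round 4 — Hale becomes insolvent.
  Kent: +85 → 85 ≥ 70
Round 5 — Kent becomes insolvent.
  Morley: +10 → 10 < 70
  Pike: +55 → 55 ≥ 50
Round 6 — Pike becomes insolvent.
No further insolvencies.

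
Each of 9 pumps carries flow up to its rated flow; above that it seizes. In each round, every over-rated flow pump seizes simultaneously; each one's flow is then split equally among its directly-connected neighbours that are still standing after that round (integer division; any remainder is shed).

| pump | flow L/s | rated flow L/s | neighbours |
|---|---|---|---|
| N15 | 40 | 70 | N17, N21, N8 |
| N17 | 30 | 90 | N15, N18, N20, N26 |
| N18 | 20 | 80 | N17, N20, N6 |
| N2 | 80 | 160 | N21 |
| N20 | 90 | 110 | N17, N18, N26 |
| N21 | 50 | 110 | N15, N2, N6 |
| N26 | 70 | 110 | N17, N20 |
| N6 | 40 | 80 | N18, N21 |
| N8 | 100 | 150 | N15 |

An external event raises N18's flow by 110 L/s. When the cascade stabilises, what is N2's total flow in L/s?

Round 1 — N18 at 130 > 80. N18 seizes.
  N18 sheds 130 L/s to N17, N20, N6: 43 each (1 lost).
    N17: 30+43 = 73 ≤ 90
    N20: 90+43 = 133 > 110
    N6: 40+43 = 83 > 80
Round 2 — N20, N6 seize.
  N20 sheds 133 L/s to N17, N26: 66 each (1 lost).
    N17: 73+66 = 139 > 90
    N26: 70+66 = 136 > 110
  N6 sheds 83 L/s to N21: 83 each.
    N21: 50+83 = 133 > 110
Round 3 — N17, N21, N26 seize.
  N17 sheds 139 L/s to N15: 139 each.
    N15: 40+139 = 179 > 70
  N21 sheds 133 L/s to N15, N2: 66 each (1 lost).
    N15: 179+66 = 245 > 70
    N2: 80+66 = 146 ≤ 160
  N26 sheds 136 L/s: no online neighbours, lost.
Round 4 — N15 seizes.
  N15 sheds 245 L/s to N8: 245 each.
    N8: 100+245 = 345 > 150
Round 5 — N8 seizes.
  N8 sheds 345 L/s: no online neighbours, lost.
No further seizures.

146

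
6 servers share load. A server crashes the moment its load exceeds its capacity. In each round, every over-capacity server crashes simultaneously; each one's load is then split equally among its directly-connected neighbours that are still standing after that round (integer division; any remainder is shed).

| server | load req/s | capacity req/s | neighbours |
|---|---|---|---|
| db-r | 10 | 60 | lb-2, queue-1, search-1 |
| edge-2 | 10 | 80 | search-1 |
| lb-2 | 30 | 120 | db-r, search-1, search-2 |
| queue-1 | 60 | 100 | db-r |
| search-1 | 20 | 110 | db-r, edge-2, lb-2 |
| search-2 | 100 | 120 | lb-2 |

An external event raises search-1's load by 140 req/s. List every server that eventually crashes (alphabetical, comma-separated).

Round 1 — search-1 at 160 > 110. search-1 crashes.
  search-1 sheds 160 req/s to db-r, edge-2, lb-2: 53 each (1 lost).
    db-r: 10+53 = 63 > 60
    edge-2: 10+53 = 63 ≤ 80
    lb-2: 30+53 = 83 ≤ 120
Round 2 — db-r crashes.
  db-r sheds 63 req/s to lb-2, queue-1: 31 each (1 lost).
    lb-2: 83+31 = 114 ≤ 120
    queue-1: 60+31 = 91 ≤ 100
No further crashes.

db-r, search-1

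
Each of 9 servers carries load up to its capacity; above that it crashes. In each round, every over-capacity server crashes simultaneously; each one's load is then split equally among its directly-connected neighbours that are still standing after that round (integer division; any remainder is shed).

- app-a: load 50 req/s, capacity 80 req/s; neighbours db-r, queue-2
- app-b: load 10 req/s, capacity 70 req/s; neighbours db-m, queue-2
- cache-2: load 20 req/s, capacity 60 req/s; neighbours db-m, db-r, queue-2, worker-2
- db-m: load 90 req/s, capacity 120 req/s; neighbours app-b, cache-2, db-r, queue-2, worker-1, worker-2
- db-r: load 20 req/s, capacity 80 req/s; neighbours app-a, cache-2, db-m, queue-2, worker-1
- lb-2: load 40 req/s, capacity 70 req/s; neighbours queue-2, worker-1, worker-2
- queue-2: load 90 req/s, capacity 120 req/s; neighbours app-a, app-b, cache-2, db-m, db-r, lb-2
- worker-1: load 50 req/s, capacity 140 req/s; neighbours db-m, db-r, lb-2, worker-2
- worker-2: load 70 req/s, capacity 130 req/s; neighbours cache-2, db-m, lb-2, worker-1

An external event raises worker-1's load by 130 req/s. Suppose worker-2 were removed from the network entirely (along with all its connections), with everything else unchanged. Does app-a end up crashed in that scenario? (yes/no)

With worker-2 removed:
Round 1 — worker-1 at 180 > 140. worker-1 crashes.
  worker-1 sheds 180 req/s to db-m, db-r, lb-2: 60 each.
    db-m: 90+60 = 150 > 120
    db-r: 20+60 = 80 ≤ 80
    lb-2: 40+60 = 100 > 70
Round 2 — db-m, lb-2 crash.
  db-m sheds 150 req/s to app-b, cache-2, db-r, queue-2: 37 each (2 lost).
    app-b: 10+37 = 47 ≤ 70
    cache-2: 20+37 = 57 ≤ 60
    db-r: 80+37 = 117 > 80
    queue-2: 90+37 = 127 > 120
  lb-2 sheds 100 req/s to queue-2: 100 each.
    queue-2: 127+100 = 227 > 120
Round 3 — db-r, queue-2 crash.
  db-r sheds 117 req/s to app-a, cache-2: 58 each (1 lost).
    app-a: 50+58 = 108 > 80
    cache-2: 57+58 = 115 > 60
  queue-2 sheds 227 req/s to app-a, app-b, cache-2: 75 each (2 lost).
    app-a: 108+75 = 183 > 80
    app-b: 47+75 = 122 > 70
    cache-2: 115+75 = 190 > 60
Round 4 — app-a, app-b, cache-2 crash.
  app-a sheds 183 req/s: no online neighbours, lost.
  app-b sheds 122 req/s: no online neighbours, lost.
  cache-2 sheds 190 req/s: no online neighbours, lost.
No further crashes.

yes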